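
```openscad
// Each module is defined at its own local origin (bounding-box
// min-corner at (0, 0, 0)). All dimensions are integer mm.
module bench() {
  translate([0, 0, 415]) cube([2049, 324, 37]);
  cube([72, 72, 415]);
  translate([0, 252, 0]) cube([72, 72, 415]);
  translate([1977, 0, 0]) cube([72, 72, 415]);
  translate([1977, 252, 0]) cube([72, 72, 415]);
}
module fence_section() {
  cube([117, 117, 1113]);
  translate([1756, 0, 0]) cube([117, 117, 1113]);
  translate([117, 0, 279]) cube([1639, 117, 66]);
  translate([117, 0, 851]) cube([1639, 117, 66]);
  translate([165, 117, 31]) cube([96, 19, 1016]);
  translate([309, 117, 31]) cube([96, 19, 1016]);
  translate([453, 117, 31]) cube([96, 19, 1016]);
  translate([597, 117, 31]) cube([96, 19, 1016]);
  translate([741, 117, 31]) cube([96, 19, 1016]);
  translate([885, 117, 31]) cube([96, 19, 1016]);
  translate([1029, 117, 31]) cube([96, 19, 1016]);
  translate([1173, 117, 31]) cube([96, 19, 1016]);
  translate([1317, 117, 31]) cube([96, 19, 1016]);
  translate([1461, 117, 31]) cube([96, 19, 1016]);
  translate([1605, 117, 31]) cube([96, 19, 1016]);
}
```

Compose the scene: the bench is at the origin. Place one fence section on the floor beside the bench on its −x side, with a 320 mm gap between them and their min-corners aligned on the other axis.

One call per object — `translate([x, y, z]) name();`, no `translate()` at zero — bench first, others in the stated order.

bench();
translate([-2193, 0, 0]) fence_section();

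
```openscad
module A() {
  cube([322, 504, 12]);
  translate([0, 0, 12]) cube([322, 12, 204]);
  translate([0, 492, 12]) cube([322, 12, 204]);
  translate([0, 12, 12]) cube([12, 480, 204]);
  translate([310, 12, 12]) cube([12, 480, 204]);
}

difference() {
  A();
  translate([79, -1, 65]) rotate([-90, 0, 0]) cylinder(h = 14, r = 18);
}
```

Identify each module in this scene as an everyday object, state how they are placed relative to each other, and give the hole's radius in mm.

A is an open box. The open box has a circular hole through its front wall. The hole's radius is 18 mm.

The subtracted cylinder has r = 18 mm.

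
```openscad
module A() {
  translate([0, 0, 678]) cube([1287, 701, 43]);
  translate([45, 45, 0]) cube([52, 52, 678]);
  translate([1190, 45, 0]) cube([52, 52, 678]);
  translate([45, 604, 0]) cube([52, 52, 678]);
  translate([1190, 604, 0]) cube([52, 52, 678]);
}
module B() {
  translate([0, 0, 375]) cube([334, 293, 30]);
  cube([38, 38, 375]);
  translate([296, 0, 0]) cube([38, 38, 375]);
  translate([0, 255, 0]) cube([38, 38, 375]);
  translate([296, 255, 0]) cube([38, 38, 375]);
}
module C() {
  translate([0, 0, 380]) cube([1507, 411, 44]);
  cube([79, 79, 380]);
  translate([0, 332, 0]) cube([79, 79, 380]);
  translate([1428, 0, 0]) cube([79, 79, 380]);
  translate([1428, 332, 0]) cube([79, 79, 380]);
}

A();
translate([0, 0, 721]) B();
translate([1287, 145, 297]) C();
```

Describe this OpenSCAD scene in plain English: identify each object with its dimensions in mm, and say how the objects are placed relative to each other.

A is a table with a 1287×701 mm rectangular top, 43 mm thick, top surface at z = 721 mm, supported by four 52×52 mm square legs, each inset 45 mm from the nearest pair of top edges, running from the floor.

B is a four-legged stool. The seat is 334×293 mm, 30 mm thick, top at z = 405 mm. It stands on four square legs, each 38×38 mm in cross-section, from z = 0 to the seat underside, each flush with a corner of the seat.

C is a bench: a 1507×411 mm seat slab, 44 mm thick, top at z = 424 mm, on four 79×79 mm square legs flush with the seat corners and standing on z = 0.

The stool is on top of the table. The bench is beside the table with their tops flush at z = 721.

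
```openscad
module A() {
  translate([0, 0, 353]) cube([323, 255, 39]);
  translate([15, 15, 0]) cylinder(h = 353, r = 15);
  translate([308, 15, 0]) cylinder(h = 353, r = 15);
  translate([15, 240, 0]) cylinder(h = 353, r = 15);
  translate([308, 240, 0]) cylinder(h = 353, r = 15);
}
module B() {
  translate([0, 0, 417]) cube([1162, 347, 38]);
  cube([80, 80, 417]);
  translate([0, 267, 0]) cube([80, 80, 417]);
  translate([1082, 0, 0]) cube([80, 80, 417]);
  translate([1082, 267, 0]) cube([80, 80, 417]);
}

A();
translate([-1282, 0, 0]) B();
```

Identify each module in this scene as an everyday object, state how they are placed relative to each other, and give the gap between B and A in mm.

The bench's nearest face is 120 mm from the stool's −x face.

A is a stool. B is a bench. The bench is on the floor beside the stool on its −x side. The gap between the bench and the stool is 120 mm.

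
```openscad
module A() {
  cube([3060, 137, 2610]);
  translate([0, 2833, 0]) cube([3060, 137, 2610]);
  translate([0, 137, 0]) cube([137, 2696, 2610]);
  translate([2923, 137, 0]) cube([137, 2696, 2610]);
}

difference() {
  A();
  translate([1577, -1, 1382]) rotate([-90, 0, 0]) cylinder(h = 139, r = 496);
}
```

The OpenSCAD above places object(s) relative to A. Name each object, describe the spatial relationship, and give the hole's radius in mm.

A is a house frame. The house frame has a circular hole through its front wall. The hole's radius is 496 mm.

The subtracted cylinder has r = 496 mm.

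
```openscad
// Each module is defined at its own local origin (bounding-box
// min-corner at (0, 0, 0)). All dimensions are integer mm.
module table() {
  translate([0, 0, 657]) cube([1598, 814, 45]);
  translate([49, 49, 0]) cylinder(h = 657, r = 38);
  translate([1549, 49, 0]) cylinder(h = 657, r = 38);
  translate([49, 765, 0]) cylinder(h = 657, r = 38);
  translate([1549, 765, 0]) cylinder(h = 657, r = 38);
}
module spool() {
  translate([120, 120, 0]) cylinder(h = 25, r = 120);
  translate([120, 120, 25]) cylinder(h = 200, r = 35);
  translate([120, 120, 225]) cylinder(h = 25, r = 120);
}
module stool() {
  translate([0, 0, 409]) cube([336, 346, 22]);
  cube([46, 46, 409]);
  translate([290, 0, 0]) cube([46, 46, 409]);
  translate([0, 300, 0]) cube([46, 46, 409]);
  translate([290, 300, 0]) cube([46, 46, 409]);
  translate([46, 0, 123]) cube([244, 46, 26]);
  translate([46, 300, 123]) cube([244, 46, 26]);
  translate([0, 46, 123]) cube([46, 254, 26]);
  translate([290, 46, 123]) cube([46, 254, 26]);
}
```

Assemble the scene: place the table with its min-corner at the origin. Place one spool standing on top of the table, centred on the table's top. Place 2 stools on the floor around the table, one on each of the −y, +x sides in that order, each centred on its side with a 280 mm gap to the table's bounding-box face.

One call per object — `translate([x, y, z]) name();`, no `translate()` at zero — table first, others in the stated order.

table();
translate([679, 287, 702]) spool();
translate([631, -626, 0]) stool();
translate([1878, 234, 0]) stool();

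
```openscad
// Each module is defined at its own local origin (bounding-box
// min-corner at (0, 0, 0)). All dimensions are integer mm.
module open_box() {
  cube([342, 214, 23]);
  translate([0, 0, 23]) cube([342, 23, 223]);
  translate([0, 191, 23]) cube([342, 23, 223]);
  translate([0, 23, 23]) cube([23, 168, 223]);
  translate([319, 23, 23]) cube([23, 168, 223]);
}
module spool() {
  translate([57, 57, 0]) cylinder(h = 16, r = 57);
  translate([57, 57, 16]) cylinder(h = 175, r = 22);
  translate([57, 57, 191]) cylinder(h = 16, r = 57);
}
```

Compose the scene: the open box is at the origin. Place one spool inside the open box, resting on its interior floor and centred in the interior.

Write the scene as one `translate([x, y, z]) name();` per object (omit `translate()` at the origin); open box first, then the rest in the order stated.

open_box();
translate([114, 50, 23]) spool();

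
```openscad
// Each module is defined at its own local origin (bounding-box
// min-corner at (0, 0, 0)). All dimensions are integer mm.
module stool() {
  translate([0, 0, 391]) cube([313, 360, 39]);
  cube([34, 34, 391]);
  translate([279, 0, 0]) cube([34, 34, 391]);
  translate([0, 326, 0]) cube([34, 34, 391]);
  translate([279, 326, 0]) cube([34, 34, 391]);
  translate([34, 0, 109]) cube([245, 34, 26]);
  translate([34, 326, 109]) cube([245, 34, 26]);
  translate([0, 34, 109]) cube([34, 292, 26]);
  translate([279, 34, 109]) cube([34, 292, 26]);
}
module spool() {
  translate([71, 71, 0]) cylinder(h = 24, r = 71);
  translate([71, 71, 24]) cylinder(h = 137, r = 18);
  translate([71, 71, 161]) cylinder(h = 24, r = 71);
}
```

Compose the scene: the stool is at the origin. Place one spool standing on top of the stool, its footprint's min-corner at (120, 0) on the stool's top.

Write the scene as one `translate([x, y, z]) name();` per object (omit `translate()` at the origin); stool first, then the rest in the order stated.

stool();
translate([120, 0, 430]) spool();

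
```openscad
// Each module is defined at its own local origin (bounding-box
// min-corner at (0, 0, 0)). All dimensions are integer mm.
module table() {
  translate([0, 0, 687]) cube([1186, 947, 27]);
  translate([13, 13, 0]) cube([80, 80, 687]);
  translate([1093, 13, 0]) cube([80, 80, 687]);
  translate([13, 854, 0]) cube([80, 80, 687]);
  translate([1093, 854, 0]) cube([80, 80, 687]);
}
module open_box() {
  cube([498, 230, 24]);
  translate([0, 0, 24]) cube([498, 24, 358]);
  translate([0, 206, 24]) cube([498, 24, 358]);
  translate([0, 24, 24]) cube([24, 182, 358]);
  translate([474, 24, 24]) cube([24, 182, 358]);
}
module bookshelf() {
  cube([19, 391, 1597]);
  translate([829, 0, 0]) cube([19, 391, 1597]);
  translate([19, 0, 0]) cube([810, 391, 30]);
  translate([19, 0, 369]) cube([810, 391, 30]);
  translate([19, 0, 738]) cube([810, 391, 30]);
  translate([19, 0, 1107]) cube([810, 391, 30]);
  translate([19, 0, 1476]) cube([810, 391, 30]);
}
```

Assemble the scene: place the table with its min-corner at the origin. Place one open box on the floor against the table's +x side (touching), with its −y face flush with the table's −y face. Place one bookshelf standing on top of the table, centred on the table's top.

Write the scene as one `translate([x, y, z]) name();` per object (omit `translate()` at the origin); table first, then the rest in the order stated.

table();
translate([1186, 0, 0]) open_box();
translate([169, 278, 714]) bookshelf();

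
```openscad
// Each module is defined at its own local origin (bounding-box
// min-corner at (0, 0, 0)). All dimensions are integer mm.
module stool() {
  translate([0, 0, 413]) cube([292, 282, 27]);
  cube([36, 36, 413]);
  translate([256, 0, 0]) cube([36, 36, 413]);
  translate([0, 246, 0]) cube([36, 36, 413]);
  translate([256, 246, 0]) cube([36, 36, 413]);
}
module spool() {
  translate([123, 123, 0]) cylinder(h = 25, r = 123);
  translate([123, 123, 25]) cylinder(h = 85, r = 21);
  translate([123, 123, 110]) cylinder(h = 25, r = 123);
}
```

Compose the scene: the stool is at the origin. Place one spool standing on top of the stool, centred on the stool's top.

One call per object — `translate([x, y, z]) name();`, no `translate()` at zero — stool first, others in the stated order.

stool();
translate([23, 18, 440]) spool();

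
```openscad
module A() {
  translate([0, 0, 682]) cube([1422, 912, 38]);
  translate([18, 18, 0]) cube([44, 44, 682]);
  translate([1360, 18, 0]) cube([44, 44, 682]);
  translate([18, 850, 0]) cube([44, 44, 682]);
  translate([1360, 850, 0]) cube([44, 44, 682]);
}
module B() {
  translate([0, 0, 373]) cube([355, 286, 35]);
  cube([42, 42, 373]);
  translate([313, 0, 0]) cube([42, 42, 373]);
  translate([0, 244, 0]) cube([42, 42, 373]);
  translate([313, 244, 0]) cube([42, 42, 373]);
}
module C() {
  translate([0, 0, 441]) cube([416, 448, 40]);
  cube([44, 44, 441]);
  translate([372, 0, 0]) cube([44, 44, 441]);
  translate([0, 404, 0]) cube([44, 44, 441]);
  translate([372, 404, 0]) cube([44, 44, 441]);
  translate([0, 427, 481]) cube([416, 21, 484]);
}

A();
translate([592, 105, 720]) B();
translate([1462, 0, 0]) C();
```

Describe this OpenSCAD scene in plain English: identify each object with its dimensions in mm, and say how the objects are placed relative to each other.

A is a rectangular dining table. The top is 1422×912×38 mm with its upper surface at z = 720 mm. It stands on four 44×44 mm square legs, each inset 18 mm from the nearest pair of top edges, running from the floor to the underside of the top.

B is a simple wooden stool: a rectangular seat 355 mm (x) by 286 mm (y), 35 mm thick, top face at z = 408 mm, on four square legs, each 42×42 mm in cross-section. The legs rest on z = 0, each flush with a corner of the seat.

C is a chair: 416×448 mm seat, 40 mm thick, top at z = 481 mm, on four 44 mm square corner legs flush with the seat edges. A 21 mm thick backrest slab spans the full seat width, extending 484 mm above the seat top, its back face flush with the seat's +y edge.

The stool is on top of the table. The chair is on the floor beside the table on its +x side.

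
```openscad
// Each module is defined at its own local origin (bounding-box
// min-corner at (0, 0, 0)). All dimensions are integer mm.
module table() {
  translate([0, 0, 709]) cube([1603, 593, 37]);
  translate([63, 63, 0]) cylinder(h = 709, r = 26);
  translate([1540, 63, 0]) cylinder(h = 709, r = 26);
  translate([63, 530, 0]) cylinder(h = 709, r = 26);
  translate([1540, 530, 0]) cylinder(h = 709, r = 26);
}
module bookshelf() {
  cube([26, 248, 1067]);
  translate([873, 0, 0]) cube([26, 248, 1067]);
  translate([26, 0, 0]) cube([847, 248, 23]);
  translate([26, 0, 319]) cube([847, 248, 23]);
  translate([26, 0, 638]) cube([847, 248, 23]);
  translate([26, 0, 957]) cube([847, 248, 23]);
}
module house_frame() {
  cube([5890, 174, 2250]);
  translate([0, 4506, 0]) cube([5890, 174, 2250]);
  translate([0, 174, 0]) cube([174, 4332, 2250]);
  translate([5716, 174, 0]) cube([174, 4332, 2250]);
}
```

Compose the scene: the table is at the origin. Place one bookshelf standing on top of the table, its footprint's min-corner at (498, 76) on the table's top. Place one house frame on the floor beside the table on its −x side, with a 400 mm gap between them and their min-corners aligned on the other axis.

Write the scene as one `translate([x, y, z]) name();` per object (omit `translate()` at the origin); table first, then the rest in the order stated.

table();
translate([498, 76, 746]) bookshelf();
translate([-6290, 0, 0]) house_frame();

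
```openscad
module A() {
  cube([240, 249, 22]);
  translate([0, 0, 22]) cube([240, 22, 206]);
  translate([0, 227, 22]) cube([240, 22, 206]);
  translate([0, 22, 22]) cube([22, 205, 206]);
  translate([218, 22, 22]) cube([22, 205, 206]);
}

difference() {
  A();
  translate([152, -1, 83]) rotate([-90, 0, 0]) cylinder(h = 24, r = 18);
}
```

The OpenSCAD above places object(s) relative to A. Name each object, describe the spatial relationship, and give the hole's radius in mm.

The subtracted cylinder has r = 18 mm.

A is an open box. The open box has a circular hole through its front wall. The hole's radius is 18 mm.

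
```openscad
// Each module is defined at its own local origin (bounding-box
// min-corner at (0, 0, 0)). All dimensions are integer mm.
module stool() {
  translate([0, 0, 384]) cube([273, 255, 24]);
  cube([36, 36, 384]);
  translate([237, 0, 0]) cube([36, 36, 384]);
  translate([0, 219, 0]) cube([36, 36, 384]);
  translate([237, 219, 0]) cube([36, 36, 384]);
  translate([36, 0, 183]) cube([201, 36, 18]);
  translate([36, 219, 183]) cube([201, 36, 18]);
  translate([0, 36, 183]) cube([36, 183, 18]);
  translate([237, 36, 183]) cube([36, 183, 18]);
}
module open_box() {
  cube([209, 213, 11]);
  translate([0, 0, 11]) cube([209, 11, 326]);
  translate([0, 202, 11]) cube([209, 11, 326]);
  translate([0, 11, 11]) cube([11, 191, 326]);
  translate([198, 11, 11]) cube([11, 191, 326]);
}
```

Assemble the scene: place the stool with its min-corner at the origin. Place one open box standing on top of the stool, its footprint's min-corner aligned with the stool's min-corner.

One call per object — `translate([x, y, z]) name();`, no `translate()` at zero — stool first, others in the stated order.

stool();
translate([0, 0, 408]) open_box();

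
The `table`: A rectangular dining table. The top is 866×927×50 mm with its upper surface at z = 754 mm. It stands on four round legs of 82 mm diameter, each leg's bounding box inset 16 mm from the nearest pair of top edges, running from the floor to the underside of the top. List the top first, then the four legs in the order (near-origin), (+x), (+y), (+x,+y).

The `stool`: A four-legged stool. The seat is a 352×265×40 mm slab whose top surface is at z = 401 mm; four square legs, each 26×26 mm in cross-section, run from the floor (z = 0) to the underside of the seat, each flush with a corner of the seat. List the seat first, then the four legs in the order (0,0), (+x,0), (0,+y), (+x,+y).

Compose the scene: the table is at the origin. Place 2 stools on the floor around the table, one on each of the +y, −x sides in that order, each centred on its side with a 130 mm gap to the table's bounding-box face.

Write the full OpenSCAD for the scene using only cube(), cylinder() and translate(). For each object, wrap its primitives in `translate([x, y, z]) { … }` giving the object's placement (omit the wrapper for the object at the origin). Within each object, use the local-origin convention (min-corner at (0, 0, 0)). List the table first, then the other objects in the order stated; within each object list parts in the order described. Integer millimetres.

translate([0, 0, 704]) cube([866, 927, 50]);
translate([57, 57, 0]) cylinder(h = 704, r = 41);
translate([809, 57, 0]) cylinder(h = 704, r = 41);
translate([57, 870, 0]) cylinder(h = 704, r = 41);
translate([809, 870, 0]) cylinder(h = 704, r = 41);
translate([257, 1057, 0]) {
  translate([0, 0, 361]) cube([352, 265, 40]);
  cube([26, 26, 361]);
  translate([326, 0, 0]) cube([26, 26, 361]);
  translate([0, 239, 0]) cube([26, 26, 361]);
  translate([326, 239, 0]) cube([26, 26, 361]);
}
translate([-482, 331, 0]) {
  translate([0, 0, 361]) cube([352, 265, 40]);
  cube([26, 26, 361]);
  translate([326, 0, 0]) cube([26, 26, 361]);
  translate([0, 239, 0]) cube([26, 26, 361]);
  translate([326, 239, 0]) cube([26, 26, 361]);
}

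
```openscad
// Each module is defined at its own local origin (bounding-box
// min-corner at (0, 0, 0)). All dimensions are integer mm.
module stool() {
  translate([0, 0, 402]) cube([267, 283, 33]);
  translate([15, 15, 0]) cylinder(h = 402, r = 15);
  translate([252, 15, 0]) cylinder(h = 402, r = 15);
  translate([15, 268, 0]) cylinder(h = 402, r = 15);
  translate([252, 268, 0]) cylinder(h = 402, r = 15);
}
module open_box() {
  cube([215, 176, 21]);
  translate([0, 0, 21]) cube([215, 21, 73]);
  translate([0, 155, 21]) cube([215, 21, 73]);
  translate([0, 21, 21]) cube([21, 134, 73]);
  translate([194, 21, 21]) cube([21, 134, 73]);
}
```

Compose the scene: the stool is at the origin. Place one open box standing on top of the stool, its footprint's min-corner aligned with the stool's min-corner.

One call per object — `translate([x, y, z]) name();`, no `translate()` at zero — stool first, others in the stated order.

stool();
translate([0, 0, 435]) open_box();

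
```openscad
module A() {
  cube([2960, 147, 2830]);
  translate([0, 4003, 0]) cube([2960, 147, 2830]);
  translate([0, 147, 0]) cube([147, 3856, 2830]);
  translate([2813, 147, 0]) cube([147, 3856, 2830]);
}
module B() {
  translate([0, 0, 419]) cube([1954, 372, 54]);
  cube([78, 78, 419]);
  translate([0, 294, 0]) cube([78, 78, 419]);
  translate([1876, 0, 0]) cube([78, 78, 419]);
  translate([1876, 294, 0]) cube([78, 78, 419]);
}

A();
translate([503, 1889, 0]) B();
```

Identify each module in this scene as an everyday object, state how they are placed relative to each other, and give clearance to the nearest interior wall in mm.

A is a house frame. B is a bench. The bench sits inside the house frame, centred. The clearance to the nearest interior wall is 356 mm.

Clearances: x = 356, y = 1742; minimum 356 mm.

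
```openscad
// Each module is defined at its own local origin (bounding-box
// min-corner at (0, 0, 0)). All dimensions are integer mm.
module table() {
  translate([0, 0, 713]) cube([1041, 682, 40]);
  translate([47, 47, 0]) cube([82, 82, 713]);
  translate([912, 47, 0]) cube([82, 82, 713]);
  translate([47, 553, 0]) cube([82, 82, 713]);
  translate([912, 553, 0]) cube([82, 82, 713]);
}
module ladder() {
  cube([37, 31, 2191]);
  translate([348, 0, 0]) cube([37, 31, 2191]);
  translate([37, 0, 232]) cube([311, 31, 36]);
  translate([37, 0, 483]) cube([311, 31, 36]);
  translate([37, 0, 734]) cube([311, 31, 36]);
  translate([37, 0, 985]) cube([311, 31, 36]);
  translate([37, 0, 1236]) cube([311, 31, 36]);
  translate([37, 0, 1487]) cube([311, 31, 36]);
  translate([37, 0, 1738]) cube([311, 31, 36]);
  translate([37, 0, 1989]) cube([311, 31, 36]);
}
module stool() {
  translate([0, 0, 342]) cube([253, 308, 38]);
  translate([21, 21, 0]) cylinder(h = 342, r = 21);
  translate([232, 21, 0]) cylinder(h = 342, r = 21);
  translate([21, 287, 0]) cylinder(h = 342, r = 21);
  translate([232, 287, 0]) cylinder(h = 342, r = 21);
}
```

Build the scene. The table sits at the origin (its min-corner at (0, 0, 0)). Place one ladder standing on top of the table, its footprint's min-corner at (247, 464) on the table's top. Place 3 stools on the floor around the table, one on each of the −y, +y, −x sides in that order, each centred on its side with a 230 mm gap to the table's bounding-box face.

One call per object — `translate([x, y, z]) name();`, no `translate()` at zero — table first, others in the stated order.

table();
translate([247, 464, 753]) ladder();
translate([394, -538, 0]) stool();
translate([394, 912, 0]) stool();
translate([-483, 187, 0]) stool();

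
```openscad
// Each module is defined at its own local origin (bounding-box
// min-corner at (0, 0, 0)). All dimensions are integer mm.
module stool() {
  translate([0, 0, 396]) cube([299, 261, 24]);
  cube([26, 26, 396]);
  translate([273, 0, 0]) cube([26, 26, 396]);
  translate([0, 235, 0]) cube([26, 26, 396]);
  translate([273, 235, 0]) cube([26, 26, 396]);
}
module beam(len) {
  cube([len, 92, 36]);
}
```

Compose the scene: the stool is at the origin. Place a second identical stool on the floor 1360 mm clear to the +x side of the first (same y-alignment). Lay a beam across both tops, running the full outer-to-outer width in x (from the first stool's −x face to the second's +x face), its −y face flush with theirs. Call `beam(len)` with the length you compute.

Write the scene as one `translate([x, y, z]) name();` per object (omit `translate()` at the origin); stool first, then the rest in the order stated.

stool();
translate([1659, 0, 0]) stool();
translate([0, 0, 420]) beam(1958);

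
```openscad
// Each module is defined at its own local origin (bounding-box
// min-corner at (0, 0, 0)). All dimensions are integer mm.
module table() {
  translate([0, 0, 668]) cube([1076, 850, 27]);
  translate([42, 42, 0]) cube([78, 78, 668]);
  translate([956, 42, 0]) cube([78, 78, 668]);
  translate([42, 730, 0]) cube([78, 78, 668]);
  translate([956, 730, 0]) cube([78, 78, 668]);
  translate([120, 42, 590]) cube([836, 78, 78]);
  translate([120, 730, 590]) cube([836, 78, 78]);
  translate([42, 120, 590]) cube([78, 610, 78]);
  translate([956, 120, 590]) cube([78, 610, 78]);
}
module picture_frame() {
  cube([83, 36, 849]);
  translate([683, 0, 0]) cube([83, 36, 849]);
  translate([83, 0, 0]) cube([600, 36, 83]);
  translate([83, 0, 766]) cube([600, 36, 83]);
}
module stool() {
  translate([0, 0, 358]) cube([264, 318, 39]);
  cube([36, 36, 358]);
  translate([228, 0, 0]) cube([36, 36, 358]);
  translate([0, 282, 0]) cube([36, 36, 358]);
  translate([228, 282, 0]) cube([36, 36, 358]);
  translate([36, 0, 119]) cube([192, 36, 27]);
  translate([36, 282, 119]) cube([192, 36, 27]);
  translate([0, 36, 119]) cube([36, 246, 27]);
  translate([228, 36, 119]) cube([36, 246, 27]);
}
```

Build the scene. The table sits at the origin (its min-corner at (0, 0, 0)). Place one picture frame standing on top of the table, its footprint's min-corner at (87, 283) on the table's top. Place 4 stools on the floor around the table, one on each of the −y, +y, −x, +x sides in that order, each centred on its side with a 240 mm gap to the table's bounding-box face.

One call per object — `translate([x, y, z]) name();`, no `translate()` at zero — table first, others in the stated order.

table();
translate([87, 283, 695]) picture_frame();
translate([406, -558, 0]) stool();
translate([406, 1090, 0]) stool();
translate([-504, 266, 0]) stool();
translate([1316, 266, 0]) stool();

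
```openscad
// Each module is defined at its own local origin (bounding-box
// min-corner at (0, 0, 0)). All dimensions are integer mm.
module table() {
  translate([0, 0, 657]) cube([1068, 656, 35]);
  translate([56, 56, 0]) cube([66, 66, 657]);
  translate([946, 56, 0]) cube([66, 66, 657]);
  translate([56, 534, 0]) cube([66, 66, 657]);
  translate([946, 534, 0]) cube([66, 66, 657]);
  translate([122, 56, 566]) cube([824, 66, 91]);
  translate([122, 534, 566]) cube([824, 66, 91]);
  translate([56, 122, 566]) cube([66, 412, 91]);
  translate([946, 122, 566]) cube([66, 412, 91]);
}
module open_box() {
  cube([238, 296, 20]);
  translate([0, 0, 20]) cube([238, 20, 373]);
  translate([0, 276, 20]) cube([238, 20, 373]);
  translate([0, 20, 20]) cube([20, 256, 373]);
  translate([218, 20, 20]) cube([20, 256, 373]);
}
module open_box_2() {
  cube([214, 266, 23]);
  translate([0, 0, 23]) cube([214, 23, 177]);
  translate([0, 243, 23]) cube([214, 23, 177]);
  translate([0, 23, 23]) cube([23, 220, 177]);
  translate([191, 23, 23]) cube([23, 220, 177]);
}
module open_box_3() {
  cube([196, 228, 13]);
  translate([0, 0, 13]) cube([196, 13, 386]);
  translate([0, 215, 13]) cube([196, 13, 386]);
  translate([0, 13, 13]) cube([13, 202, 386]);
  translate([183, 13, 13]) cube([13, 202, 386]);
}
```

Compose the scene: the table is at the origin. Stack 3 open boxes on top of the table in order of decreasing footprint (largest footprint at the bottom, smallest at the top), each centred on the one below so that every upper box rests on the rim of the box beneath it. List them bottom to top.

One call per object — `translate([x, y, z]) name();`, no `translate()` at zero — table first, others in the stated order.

table();
translate([415, 180, 692]) open_box();
translate([427, 195, 1085]) open_box_2();
translate([436, 214, 1285]) open_box_3();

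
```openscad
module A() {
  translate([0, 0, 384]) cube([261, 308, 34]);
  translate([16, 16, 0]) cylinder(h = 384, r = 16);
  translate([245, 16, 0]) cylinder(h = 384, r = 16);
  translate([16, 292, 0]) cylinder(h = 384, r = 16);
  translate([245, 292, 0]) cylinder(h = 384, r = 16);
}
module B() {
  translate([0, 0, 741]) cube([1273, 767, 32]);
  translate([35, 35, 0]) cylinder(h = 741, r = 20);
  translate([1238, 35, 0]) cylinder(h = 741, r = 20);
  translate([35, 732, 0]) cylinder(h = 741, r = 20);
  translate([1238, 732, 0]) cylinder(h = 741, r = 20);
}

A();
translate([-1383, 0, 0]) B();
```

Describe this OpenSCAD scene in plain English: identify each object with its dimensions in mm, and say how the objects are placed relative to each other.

A is a simple wooden stool: a rectangular seat 261 mm (x) by 308 mm (y), 34 mm thick, top face at z = 418 mm, on four round legs, each 32 mm in diameter. The legs rest on z = 0, each leg's axis is inset half a diameter from the nearest pair of seat edges (so the leg's bounding box is flush with the corner).

B is a rectangular dining table. The top is 1273×767×32 mm with its upper surface at z = 773 mm. It stands on four round legs of 40 mm diameter, each leg's bounding box inset 15 mm from the nearest pair of top edges, running from the floor to the underside of the top.

The table is on the floor beside the stool on its −x side.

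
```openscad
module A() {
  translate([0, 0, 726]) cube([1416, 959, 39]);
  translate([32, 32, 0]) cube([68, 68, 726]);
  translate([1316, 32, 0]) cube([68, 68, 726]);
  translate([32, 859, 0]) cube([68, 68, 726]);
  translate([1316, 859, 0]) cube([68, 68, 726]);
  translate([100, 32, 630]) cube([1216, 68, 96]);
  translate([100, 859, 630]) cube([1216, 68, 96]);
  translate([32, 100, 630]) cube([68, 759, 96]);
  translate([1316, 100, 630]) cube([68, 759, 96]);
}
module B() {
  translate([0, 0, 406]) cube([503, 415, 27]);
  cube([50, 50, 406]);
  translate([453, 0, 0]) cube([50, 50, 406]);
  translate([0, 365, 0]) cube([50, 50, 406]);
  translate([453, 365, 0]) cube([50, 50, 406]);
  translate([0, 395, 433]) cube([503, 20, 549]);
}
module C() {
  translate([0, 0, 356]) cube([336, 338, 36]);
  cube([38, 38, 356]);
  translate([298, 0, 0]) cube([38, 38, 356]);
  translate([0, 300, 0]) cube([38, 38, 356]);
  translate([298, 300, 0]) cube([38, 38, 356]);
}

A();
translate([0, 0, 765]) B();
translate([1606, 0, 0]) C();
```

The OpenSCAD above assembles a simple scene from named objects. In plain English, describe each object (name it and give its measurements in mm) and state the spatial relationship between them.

A is a table with a 1416×959 mm rectangular top, 39 mm thick, top surface at z = 765 mm, supported by four 68×68 mm square legs, each inset 32 mm from the nearest pair of top edges, running from the floor. Four apron rails, 68 mm thick and 96 mm tall, run between adjacent legs with their top edges flush with the underside of the top and their outer faces flush with the legs' outer faces.

B is a chair. The seat is a 503×415×27 mm slab with its top at z = 433 mm, on four 50×50 mm corner legs (flush with the seat edges, standing on z = 0). A flat backrest 20 mm thick, 549 mm tall, spans the full seat width and rises from the seat top along its +y edge, rear face flush with the rear of the seat.

C is a four-legged stool. The seat is a 336×338×36 mm slab whose top surface is at z = 392 mm; four square legs, each 38×38 mm in cross-section, run from the floor (z = 0) to the underside of the seat, each flush with a corner of the seat.

The chair is on top of the table. The stool is on the floor beside the table on its +x side.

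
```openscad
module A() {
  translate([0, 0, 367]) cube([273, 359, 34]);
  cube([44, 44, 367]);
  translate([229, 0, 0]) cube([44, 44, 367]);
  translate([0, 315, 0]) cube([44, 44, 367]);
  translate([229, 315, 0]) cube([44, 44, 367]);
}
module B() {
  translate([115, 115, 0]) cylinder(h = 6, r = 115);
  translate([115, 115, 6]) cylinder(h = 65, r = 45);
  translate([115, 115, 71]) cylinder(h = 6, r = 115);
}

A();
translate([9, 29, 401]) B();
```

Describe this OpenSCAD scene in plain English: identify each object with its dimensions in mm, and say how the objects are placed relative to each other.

A is a four-legged stool. The seat is a 273×359×34 mm slab whose top surface is at z = 401 mm; four square legs, each 44×44 mm in cross-section, run from the floor (z = 0) to the underside of the seat, each flush with a corner of the seat.

B is a spool: two coaxial disc flanges of radius 115 mm and thickness 6 mm, joined by a core cylinder of radius 45 mm and height 65 mm. The lower flange rests on z = 0 and the three cylinders share a vertical axis.

The spool is on top of the stool.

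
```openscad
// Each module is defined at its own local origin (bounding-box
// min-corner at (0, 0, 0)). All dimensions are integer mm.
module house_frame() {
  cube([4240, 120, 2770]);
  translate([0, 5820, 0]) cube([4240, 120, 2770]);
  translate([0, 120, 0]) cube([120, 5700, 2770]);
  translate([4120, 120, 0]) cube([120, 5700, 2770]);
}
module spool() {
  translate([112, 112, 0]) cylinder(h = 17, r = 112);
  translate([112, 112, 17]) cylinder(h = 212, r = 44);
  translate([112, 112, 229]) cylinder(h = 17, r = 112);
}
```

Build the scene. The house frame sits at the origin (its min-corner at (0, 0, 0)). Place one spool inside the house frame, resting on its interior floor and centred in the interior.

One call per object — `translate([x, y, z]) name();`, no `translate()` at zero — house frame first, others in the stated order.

house_frame();
translate([2008, 2858, 0]) spool();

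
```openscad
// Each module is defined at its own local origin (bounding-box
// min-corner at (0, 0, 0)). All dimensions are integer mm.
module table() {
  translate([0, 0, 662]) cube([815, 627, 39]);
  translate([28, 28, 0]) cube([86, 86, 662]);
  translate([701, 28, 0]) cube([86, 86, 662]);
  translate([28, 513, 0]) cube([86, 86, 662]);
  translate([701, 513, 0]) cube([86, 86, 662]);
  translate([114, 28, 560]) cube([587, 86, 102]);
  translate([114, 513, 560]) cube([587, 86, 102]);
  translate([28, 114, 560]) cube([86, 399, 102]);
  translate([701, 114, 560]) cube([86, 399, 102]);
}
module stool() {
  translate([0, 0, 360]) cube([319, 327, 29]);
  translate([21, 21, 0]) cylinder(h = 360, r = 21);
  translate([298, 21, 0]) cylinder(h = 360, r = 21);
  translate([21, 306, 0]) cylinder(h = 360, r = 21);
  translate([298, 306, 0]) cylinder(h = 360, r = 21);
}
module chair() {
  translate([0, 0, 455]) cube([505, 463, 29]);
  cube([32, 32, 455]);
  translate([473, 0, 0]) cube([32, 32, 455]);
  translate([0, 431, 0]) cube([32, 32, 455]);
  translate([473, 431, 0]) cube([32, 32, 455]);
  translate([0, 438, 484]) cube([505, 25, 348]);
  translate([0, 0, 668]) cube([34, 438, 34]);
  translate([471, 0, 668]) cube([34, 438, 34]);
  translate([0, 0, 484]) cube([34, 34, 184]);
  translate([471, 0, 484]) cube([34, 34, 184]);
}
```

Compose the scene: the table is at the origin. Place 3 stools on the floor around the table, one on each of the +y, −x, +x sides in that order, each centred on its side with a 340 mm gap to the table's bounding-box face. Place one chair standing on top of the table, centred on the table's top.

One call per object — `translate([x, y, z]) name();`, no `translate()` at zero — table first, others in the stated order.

table();
translate([248, 967, 0]) stool();
translate([-659, 150, 0]) stool();
translate([1155, 150, 0]) stool();
translate([155, 82, 701]) chair();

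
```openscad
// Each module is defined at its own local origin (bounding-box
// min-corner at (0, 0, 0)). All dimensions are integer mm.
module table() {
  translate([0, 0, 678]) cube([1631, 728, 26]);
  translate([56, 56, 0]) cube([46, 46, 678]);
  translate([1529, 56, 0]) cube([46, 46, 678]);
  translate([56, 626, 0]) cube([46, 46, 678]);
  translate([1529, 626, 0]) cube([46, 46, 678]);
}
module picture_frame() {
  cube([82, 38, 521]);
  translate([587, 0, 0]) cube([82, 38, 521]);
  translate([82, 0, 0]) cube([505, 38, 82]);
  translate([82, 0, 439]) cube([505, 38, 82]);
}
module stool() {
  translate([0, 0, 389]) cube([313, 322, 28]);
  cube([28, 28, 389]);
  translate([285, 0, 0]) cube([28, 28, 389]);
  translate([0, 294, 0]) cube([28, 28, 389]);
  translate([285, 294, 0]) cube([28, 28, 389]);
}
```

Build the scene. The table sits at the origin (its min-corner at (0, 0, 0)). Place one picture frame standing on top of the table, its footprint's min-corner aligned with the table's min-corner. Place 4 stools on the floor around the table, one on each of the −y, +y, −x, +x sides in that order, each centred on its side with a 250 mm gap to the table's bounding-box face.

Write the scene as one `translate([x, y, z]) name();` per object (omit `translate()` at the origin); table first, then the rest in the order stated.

table();
translate([0, 0, 704]) picture_frame();
translate([659, -572, 0]) stool();
translate([659, 978, 0]) stool();
translate([-563, 203, 0]) stool();
translate([1881, 203, 0]) stool();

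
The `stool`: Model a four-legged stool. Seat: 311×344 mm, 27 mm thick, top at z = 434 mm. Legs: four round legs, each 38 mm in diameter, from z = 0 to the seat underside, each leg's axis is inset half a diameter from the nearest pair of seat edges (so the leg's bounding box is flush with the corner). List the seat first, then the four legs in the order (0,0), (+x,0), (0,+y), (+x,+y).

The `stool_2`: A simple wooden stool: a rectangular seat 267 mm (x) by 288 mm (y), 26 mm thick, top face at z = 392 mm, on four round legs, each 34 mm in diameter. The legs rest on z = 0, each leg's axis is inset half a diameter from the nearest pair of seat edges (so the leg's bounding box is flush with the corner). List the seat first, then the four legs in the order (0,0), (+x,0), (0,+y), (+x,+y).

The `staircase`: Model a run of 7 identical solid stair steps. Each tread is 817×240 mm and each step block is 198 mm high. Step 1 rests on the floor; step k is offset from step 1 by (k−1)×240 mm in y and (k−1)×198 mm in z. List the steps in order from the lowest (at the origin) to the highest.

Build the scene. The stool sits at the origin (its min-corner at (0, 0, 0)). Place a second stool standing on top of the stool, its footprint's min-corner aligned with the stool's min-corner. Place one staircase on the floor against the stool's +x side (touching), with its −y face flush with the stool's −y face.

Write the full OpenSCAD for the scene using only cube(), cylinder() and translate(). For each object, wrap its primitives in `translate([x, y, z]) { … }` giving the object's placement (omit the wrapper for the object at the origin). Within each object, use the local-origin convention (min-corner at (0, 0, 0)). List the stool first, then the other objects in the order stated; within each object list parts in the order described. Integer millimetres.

translate([0, 0, 407]) cube([311, 344, 27]);
translate([19, 19, 0]) cylinder(h = 407, r = 19);
translate([292, 19, 0]) cylinder(h = 407, r = 19);
translate([19, 325, 0]) cylinder(h = 407, r = 19);
translate([292, 325, 0]) cylinder(h = 407, r = 19);
translate([0, 0, 434]) {
  translate([0, 0, 366]) cube([267, 288, 26]);
  translate([17, 17, 0]) cylinder(h = 366, r = 17);
  translate([250, 17, 0]) cylinder(h = 366, r = 17);
  translate([17, 271, 0]) cylinder(h = 366, r = 17);
  translate([250, 271, 0]) cylinder(h = 366, r = 17);
}
translate([311, 0, 0]) {
  cube([817, 240, 198]);
  translate([0, 240, 198]) cube([817, 240, 198]);
  translate([0, 480, 396]) cube([817, 240, 198]);
  translate([0, 720, 594]) cube([817, 240, 198]);
  translate([0, 960, 792]) cube([817, 240, 198]);
  translate([0, 1200, 990]) cube([817, 240, 198]);
  translate([0, 1440, 1188]) cube([817, 240, 198]);
}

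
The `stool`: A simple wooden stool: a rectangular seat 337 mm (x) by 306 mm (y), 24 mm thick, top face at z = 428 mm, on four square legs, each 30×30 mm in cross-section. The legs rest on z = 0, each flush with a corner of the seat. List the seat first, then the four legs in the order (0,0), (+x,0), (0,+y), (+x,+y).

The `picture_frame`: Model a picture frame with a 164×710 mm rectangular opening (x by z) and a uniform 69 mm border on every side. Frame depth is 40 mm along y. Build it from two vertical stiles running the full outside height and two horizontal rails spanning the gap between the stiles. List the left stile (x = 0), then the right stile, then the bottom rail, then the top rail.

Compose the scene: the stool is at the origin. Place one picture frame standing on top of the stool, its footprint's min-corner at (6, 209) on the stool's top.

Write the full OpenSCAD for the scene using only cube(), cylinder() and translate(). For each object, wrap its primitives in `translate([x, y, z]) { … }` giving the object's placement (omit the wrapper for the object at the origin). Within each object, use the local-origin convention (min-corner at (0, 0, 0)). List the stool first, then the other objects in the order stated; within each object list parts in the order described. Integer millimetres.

translate([0, 0, 404]) cube([337, 306, 24]);
cube([30, 30, 404]);
translate([307, 0, 0]) cube([30, 30, 404]);
translate([0, 276, 0]) cube([30, 30, 404]);
translate([307, 276, 0]) cube([30, 30, 404]);
translate([6, 209, 428]) {
  cube([69, 40, 848]);
  translate([233, 0, 0]) cube([69, 40, 848]);
  translate([69, 0, 0]) cube([164, 40, 69]);
  translate([69, 0, 779]) cube([164, 40, 69]);
}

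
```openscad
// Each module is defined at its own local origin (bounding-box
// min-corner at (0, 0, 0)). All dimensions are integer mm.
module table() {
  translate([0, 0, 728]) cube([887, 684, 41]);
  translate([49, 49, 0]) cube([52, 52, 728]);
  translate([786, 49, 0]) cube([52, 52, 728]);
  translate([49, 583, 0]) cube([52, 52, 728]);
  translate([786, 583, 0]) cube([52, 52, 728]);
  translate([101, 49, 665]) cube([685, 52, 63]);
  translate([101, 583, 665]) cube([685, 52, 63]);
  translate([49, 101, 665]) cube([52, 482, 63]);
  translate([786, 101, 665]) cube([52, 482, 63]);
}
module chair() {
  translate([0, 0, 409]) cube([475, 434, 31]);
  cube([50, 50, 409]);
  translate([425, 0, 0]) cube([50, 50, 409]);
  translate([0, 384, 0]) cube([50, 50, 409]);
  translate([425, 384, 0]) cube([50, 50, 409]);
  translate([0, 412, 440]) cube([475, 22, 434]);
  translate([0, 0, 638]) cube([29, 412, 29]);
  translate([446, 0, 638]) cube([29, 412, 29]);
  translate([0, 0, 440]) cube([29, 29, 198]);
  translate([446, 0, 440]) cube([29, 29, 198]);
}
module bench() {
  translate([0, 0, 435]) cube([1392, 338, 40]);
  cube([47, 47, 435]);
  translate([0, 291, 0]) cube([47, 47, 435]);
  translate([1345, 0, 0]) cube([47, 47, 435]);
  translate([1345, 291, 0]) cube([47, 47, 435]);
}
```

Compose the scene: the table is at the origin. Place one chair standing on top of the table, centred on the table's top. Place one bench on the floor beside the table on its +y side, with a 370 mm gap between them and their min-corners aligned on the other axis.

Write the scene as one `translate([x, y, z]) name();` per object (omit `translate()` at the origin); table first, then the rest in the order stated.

table();
translate([206, 125, 769]) chair();
translate([0, 1054, 0]) bench();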